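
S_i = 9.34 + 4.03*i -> [9.34, 13.37, 17.4, 21.43, 25.46]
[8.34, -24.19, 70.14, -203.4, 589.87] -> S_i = 8.34*(-2.90)^i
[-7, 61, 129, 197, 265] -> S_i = -7 + 68*i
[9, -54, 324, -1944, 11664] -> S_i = 9*-6^i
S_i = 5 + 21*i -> [5, 26, 47, 68, 89]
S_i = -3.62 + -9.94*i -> [-3.62, -13.56, -23.5, -33.44, -43.38]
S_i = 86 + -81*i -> [86, 5, -76, -157, -238]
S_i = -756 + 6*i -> [-756, -750, -744, -738, -732]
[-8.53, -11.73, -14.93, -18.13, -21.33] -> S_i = -8.53 + -3.20*i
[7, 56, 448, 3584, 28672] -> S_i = 7*8^i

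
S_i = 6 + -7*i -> [6, -1, -8, -15, -22]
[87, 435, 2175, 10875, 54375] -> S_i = 87*5^i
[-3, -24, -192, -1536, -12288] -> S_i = -3*8^i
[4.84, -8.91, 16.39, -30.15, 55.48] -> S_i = 4.84*(-1.84)^i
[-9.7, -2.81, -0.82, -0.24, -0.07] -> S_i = -9.70*0.29^i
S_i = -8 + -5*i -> [-8, -13, -18, -23, -28]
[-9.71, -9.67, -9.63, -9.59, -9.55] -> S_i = -9.71 + 0.04*i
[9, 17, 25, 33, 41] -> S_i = 9 + 8*i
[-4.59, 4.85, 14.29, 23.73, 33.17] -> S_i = -4.59 + 9.44*i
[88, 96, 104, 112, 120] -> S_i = 88 + 8*i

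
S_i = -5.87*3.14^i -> [-5.87, -18.43, -57.88, -181.73, -570.63]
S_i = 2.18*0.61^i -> [2.18, 1.33, 0.81, 0.49, 0.3]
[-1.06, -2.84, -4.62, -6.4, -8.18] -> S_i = -1.06 + -1.78*i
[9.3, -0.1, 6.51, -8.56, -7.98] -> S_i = Random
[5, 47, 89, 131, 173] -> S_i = 5 + 42*i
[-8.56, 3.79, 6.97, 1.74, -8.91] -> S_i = Random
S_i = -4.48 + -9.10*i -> [-4.48, -13.58, -22.68, -31.78, -40.88]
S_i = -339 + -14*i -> [-339, -353, -367, -381, -395]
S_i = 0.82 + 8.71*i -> [0.82, 9.53, 18.24, 26.95, 35.66]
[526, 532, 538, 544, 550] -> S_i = 526 + 6*i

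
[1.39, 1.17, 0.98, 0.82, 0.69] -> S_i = 1.39*0.84^i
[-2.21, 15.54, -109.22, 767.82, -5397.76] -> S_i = -2.21*(-7.03)^i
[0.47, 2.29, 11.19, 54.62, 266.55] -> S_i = 0.47*4.88^i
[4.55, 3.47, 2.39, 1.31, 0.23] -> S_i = 4.55 + -1.08*i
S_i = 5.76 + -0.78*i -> [5.76, 4.98, 4.2, 3.42, 2.64]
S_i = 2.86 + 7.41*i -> [2.86, 10.27, 17.68, 25.09, 32.5]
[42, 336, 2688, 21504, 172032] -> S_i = 42*8^i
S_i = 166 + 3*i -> [166, 169, 172, 175, 178]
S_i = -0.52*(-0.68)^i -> [-0.52, 0.35, -0.24, 0.16, -0.11]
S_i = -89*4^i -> [-89, -356, -1424, -5696, -22784]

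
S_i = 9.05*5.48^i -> [9.05, 49.59, 271.78, 1489.33, 8161.52]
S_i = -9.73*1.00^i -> [-9.73, -9.73, -9.73, -9.73, -9.73]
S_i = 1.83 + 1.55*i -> [1.83, 3.38, 4.93, 6.48, 8.03]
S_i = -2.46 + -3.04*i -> [-2.46, -5.5, -8.54, -11.58, -14.62]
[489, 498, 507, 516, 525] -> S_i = 489 + 9*i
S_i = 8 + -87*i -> [8, -79, -166, -253, -340]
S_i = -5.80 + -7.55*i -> [-5.8, -13.35, -20.9, -28.45, -36.0]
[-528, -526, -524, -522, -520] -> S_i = -528 + 2*i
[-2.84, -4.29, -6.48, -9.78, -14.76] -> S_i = -2.84*1.51^i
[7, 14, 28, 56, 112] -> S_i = 7*2^i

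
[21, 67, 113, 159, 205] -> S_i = 21 + 46*i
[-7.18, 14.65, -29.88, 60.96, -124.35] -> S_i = -7.18*(-2.04)^i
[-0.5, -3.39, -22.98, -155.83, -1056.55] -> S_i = -0.50*6.78^i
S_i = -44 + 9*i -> [-44, -35, -26, -17, -8]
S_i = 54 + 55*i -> [54, 109, 164, 219, 274]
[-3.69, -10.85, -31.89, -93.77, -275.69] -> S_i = -3.69*2.94^i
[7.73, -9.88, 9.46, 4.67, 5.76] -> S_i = Random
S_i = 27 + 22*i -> [27, 49, 71, 93, 115]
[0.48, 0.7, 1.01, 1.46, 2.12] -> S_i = 0.48*1.45^i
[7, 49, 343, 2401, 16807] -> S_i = 7*7^i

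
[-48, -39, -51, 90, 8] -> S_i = Random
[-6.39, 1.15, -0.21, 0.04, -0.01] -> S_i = -6.39*(-0.18)^i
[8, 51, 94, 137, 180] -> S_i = 8 + 43*i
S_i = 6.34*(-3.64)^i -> [6.34, -23.08, 84.0, -305.77, 1113.0]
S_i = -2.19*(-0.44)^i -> [-2.19, 0.96, -0.42, 0.19, -0.08]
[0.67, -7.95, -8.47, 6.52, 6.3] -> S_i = Random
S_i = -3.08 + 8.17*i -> [-3.08, 5.09, 13.26, 21.43, 29.6]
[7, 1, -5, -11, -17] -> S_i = 7 + -6*i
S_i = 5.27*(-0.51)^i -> [5.27, -2.69, 1.37, -0.7, 0.36]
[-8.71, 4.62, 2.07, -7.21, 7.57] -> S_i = Random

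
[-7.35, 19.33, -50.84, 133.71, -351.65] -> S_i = -7.35*(-2.63)^i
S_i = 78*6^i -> [78, 468, 2808, 16848, 101088]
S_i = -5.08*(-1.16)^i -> [-5.08, 5.89, -6.84, 7.93, -9.2]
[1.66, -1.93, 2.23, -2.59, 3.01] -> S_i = 1.66*(-1.16)^i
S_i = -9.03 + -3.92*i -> [-9.03, -12.95, -16.87, -20.79, -24.71]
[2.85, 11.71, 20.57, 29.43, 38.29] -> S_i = 2.85 + 8.86*i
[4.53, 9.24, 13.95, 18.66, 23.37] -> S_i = 4.53 + 4.71*i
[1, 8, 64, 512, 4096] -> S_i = 1*8^i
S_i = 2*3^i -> [2, 6, 18, 54, 162]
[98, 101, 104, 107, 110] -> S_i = 98 + 3*i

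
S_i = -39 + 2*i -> [-39, -37, -35, -33, -31]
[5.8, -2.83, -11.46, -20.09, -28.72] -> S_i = 5.80 + -8.63*i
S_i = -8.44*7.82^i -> [-8.44, -66.0, -516.13, -4036.11, -31562.36]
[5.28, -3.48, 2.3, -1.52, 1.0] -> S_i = 5.28*(-0.66)^i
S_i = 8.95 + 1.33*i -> [8.95, 10.28, 11.61, 12.94, 14.27]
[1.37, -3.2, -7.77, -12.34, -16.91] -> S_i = 1.37 + -4.57*i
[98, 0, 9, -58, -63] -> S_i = Random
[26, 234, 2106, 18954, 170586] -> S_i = 26*9^i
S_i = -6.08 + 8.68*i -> [-6.08, 2.6, 11.28, 19.96, 28.64]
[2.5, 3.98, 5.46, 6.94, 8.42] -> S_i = 2.50 + 1.48*i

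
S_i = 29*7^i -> [29, 203, 1421, 9947, 69629]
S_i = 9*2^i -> [9, 18, 36, 72, 144]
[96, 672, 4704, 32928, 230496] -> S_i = 96*7^i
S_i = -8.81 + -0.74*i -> [-8.81, -9.55, -10.29, -11.03, -11.77]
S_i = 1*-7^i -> [1, -7, 49, -343, 2401]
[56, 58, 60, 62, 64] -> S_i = 56 + 2*i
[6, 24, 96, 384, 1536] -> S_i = 6*4^i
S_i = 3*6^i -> [3, 18, 108, 648, 3888]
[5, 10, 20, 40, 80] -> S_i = 5*2^i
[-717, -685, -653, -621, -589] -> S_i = -717 + 32*i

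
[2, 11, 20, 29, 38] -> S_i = 2 + 9*i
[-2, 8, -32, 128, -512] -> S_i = -2*-4^i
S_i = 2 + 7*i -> [2, 9, 16, 23, 30]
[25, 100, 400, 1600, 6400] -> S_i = 25*4^i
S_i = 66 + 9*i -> [66, 75, 84, 93, 102]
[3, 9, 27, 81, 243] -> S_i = 3*3^i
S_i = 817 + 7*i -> [817, 824, 831, 838, 845]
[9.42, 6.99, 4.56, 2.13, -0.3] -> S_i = 9.42 + -2.43*i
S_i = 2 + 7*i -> [2, 9, 16, 23, 30]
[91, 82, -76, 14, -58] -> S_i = Random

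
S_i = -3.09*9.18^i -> [-3.09, -28.37, -260.4, -2390.49, -21944.68]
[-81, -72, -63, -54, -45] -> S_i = -81 + 9*i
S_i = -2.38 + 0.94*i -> [-2.38, -1.44, -0.5, 0.44, 1.38]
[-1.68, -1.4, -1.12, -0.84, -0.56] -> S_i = -1.68 + 0.28*i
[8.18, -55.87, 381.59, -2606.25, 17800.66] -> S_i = 8.18*(-6.83)^i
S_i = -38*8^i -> [-38, -304, -2432, -19456, -155648]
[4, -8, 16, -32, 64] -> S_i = 4*-2^i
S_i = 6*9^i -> [6, 54, 486, 4374, 39366]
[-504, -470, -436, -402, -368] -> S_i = -504 + 34*i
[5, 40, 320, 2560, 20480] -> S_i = 5*8^i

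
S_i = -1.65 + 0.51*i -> [-1.65, -1.14, -0.63, -0.12, 0.39]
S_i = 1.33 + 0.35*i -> [1.33, 1.68, 2.03, 2.38, 2.73]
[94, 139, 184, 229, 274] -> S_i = 94 + 45*i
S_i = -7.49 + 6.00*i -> [-7.49, -1.49, 4.51, 10.51, 16.51]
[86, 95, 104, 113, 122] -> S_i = 86 + 9*i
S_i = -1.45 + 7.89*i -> [-1.45, 6.44, 14.33, 22.22, 30.11]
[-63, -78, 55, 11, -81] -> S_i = Random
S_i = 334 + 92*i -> [334, 426, 518, 610, 702]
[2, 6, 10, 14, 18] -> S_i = 2 + 4*i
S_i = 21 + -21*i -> [21, 0, -21, -42, -63]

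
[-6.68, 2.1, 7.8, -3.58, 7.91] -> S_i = Random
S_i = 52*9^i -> [52, 468, 4212, 37908, 341172]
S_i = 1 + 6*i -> [1, 7, 13, 19, 25]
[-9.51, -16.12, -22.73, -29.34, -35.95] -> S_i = -9.51 + -6.61*i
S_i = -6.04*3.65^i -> [-6.04, -22.05, -80.47, -293.71, -1072.03]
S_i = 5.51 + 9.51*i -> [5.51, 15.02, 24.53, 34.04, 43.55]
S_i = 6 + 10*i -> [6, 16, 26, 36, 46]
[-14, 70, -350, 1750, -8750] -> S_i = -14*-5^i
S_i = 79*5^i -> [79, 395, 1975, 9875, 49375]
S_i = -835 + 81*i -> [-835, -754, -673, -592, -511]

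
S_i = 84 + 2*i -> [84, 86, 88, 90, 92]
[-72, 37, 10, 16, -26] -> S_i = Random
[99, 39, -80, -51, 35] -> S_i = Random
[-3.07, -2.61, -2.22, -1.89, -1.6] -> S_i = -3.07*0.85^i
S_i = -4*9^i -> [-4, -36, -324, -2916, -26244]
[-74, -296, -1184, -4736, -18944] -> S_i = -74*4^i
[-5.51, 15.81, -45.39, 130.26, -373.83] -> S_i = -5.51*(-2.87)^i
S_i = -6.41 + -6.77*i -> [-6.41, -13.18, -19.95, -26.72, -33.49]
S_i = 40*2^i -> [40, 80, 160, 320, 640]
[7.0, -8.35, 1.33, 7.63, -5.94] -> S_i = Random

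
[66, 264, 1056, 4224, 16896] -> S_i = 66*4^i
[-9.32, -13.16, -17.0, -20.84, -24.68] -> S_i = -9.32 + -3.84*i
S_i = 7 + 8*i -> [7, 15, 23, 31, 39]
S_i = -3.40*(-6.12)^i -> [-3.4, 20.81, -127.34, 779.35, -4769.63]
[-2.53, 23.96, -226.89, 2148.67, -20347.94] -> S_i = -2.53*(-9.47)^i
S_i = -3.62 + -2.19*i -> [-3.62, -5.81, -8.0, -10.19, -12.38]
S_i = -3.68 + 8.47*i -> [-3.68, 4.79, 13.26, 21.73, 30.2]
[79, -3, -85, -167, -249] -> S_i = 79 + -82*i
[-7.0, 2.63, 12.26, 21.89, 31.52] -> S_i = -7.00 + 9.63*i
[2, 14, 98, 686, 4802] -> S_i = 2*7^i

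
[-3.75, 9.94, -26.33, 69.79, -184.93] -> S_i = -3.75*(-2.65)^i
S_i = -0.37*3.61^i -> [-0.37, -1.34, -4.82, -17.41, -62.84]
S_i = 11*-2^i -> [11, -22, 44, -88, 176]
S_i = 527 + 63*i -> [527, 590, 653, 716, 779]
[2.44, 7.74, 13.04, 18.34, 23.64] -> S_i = 2.44 + 5.30*i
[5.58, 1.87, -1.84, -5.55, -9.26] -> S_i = 5.58 + -3.71*i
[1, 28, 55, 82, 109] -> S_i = 1 + 27*i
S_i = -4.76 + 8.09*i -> [-4.76, 3.33, 11.42, 19.51, 27.6]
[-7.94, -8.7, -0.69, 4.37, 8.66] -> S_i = Random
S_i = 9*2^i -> [9, 18, 36, 72, 144]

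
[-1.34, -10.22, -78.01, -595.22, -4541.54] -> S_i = -1.34*7.63^i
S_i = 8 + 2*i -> [8, 10, 12, 14, 16]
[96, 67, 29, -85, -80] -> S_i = Random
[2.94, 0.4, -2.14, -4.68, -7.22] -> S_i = 2.94 + -2.54*i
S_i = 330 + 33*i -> [330, 363, 396, 429, 462]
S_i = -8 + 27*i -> [-8, 19, 46, 73, 100]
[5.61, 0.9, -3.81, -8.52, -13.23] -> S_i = 5.61 + -4.71*i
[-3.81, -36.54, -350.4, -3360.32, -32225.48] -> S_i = -3.81*9.59^i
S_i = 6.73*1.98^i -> [6.73, 13.33, 26.38, 52.24, 103.44]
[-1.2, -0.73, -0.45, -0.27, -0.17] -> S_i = -1.20*0.61^i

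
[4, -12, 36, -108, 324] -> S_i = 4*-3^i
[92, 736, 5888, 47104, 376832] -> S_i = 92*8^i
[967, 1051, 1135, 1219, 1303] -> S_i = 967 + 84*i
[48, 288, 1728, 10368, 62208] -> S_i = 48*6^i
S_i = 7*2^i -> [7, 14, 28, 56, 112]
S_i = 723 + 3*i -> [723, 726, 729, 732, 735]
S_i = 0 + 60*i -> [0, 60, 120, 180, 240]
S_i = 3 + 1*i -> [3, 4, 5, 6, 7]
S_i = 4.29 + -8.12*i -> [4.29, -3.83, -11.95, -20.07, -28.19]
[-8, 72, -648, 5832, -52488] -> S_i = -8*-9^i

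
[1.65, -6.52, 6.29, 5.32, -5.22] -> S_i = Random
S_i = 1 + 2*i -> [1, 3, 5, 7, 9]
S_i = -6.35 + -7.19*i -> [-6.35, -13.54, -20.73, -27.92, -35.11]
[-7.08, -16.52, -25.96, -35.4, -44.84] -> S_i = -7.08 + -9.44*i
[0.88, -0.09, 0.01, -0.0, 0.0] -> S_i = 0.88*(-0.10)^i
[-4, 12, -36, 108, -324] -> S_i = -4*-3^i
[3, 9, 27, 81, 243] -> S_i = 3*3^i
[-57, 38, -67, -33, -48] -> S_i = Random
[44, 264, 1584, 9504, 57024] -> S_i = 44*6^i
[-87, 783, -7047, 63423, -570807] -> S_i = -87*-9^i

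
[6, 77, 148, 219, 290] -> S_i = 6 + 71*i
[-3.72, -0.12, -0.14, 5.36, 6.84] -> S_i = Random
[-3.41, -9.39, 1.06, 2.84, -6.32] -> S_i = Random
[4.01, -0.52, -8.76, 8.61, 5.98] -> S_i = Random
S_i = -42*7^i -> [-42, -294, -2058, -14406, -100842]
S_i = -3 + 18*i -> [-3, 15, 33, 51, 69]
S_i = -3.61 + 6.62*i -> [-3.61, 3.01, 9.63, 16.25, 22.87]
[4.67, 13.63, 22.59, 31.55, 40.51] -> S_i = 4.67 + 8.96*i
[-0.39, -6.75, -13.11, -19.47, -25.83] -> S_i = -0.39 + -6.36*i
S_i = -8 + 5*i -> [-8, -3, 2, 7, 12]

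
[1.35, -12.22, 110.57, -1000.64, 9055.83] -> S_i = 1.35*(-9.05)^i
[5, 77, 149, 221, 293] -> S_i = 5 + 72*i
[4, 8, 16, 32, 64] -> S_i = 4*2^i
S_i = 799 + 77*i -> [799, 876, 953, 1030, 1107]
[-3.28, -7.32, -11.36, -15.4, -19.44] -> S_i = -3.28 + -4.04*i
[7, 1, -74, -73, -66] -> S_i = Random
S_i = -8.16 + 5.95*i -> [-8.16, -2.21, 3.74, 9.69, 15.64]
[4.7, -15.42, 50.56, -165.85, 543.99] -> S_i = 4.70*(-3.28)^i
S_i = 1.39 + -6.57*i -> [1.39, -5.18, -11.75, -18.32, -24.89]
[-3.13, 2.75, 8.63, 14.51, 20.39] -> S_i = -3.13 + 5.88*i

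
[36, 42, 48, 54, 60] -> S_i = 36 + 6*i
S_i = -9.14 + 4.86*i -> [-9.14, -4.28, 0.58, 5.44, 10.3]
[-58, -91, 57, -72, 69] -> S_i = Random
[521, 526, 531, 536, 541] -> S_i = 521 + 5*i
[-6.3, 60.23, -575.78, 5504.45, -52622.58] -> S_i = -6.30*(-9.56)^i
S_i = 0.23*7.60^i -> [0.23, 1.75, 13.28, 100.96, 767.33]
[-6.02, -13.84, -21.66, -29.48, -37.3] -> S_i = -6.02 + -7.82*i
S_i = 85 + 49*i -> [85, 134, 183, 232, 281]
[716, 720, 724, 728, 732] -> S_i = 716 + 4*i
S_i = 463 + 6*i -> [463, 469, 475, 481, 487]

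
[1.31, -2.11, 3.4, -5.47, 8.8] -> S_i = 1.31*(-1.61)^i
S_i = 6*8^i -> [6, 48, 384, 3072, 24576]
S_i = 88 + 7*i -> [88, 95, 102, 109, 116]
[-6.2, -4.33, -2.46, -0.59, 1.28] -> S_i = -6.20 + 1.87*i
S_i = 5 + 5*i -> [5, 10, 15, 20, 25]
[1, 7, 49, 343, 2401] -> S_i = 1*7^i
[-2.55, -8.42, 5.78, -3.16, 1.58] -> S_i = Random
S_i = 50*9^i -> [50, 450, 4050, 36450, 328050]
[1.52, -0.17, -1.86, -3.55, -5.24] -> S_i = 1.52 + -1.69*i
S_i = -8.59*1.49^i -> [-8.59, -12.8, -19.07, -28.42, -42.34]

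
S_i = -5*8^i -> [-5, -40, -320, -2560, -20480]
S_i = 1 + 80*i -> [1, 81, 161, 241, 321]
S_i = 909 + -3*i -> [909, 906, 903, 900, 897]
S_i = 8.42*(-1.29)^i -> [8.42, -10.86, 14.01, -18.08, 23.32]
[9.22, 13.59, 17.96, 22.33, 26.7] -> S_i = 9.22 + 4.37*i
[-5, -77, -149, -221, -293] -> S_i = -5 + -72*i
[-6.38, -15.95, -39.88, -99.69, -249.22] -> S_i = -6.38*2.50^i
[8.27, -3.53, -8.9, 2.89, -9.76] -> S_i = Random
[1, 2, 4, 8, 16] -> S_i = 1*2^i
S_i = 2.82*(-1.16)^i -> [2.82, -3.27, 3.79, -4.4, 5.11]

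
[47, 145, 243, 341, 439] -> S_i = 47 + 98*i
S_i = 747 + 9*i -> [747, 756, 765, 774, 783]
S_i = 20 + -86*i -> [20, -66, -152, -238, -324]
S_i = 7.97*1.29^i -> [7.97, 10.28, 13.26, 17.11, 22.07]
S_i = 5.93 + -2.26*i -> [5.93, 3.67, 1.41, -0.85, -3.11]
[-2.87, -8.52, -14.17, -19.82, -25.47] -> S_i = -2.87 + -5.65*i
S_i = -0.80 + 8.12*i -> [-0.8, 7.32, 15.44, 23.56, 31.68]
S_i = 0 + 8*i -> [0, 8, 16, 24, 32]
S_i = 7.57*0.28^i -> [7.57, 2.12, 0.59, 0.17, 0.05]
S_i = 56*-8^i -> [56, -448, 3584, -28672, 229376]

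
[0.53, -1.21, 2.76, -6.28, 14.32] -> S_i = 0.53*(-2.28)^i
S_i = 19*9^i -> [19, 171, 1539, 13851, 124659]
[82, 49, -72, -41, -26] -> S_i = Random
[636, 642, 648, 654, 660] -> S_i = 636 + 6*i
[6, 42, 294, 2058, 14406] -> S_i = 6*7^i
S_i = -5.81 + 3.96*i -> [-5.81, -1.85, 2.11, 6.07, 10.03]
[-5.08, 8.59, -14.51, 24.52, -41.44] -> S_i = -5.08*(-1.69)^i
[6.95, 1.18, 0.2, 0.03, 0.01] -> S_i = 6.95*0.17^i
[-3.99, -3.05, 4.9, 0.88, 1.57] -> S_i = Random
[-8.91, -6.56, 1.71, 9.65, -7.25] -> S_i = Random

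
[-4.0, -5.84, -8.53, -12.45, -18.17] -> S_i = -4.00*1.46^i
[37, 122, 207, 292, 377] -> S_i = 37 + 85*i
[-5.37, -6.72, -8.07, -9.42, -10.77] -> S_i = -5.37 + -1.35*i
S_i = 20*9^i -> [20, 180, 1620, 14580, 131220]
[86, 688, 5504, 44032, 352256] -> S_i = 86*8^i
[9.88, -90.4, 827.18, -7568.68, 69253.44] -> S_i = 9.88*(-9.15)^i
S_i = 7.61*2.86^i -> [7.61, 21.76, 62.25, 178.03, 509.15]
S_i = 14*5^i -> [14, 70, 350, 1750, 8750]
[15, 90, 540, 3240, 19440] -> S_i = 15*6^i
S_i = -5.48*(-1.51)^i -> [-5.48, 8.27, -12.49, 18.87, -28.49]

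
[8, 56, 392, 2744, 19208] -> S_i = 8*7^i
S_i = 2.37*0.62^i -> [2.37, 1.47, 0.91, 0.56, 0.35]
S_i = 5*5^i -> [5, 25, 125, 625, 3125]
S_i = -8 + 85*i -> [-8, 77, 162, 247, 332]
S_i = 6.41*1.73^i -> [6.41, 11.09, 19.18, 33.19, 57.42]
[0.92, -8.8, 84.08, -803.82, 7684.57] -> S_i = 0.92*(-9.56)^i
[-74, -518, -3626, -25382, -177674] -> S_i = -74*7^i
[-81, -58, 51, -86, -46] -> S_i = Random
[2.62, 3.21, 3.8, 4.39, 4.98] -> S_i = 2.62 + 0.59*i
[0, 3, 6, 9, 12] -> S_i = 0 + 3*i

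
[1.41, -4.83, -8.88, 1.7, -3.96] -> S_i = Random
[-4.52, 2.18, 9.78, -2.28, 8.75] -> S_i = Random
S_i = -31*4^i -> [-31, -124, -496, -1984, -7936]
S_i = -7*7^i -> [-7, -49, -343, -2401, -16807]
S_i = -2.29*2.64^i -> [-2.29, -6.05, -15.96, -42.14, -111.24]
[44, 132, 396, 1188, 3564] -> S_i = 44*3^i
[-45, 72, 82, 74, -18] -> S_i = Random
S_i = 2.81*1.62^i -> [2.81, 4.55, 7.37, 11.95, 19.35]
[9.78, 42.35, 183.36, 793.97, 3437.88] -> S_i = 9.78*4.33^i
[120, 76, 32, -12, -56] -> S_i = 120 + -44*i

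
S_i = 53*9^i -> [53, 477, 4293, 38637, 347733]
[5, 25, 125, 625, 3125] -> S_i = 5*5^i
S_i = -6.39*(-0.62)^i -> [-6.39, 3.96, -2.46, 1.52, -0.94]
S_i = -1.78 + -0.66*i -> [-1.78, -2.44, -3.1, -3.76, -4.42]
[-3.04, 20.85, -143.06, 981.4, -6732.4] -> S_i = -3.04*(-6.86)^i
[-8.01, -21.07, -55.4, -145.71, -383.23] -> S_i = -8.01*2.63^i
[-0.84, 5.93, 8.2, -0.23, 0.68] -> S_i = Random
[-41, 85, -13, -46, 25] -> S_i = Random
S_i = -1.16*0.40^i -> [-1.16, -0.46, -0.19, -0.07, -0.03]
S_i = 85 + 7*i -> [85, 92, 99, 106, 113]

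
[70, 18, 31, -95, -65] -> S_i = Random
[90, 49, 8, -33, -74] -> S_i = 90 + -41*i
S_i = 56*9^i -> [56, 504, 4536, 40824, 367416]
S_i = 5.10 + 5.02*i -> [5.1, 10.12, 15.14, 20.16, 25.18]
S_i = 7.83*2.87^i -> [7.83, 22.47, 64.49, 185.1, 531.24]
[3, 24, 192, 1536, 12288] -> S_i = 3*8^i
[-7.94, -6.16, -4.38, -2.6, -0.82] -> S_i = -7.94 + 1.78*i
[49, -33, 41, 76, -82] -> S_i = Random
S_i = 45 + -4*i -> [45, 41, 37, 33, 29]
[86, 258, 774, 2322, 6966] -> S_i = 86*3^i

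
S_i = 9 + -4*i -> [9, 5, 1, -3, -7]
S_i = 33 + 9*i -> [33, 42, 51, 60, 69]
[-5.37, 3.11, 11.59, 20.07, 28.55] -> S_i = -5.37 + 8.48*i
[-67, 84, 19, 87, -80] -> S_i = Random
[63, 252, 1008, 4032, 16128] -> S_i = 63*4^i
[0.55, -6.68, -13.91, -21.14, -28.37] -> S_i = 0.55 + -7.23*i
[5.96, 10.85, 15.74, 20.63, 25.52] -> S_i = 5.96 + 4.89*i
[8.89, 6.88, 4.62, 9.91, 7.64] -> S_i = Random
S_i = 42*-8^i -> [42, -336, 2688, -21504, 172032]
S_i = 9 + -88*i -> [9, -79, -167, -255, -343]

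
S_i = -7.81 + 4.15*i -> [-7.81, -3.66, 0.49, 4.64, 8.79]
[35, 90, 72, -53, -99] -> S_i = Random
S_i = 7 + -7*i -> [7, 0, -7, -14, -21]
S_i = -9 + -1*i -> [-9, -10, -11, -12, -13]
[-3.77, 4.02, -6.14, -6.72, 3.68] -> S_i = Random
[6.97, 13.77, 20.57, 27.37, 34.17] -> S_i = 6.97 + 6.80*i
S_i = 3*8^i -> [3, 24, 192, 1536, 12288]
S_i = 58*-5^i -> [58, -290, 1450, -7250, 36250]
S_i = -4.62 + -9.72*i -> [-4.62, -14.34, -24.06, -33.78, -43.5]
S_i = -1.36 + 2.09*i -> [-1.36, 0.73, 2.82, 4.91, 7.0]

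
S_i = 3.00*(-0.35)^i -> [3.0, -1.05, 0.37, -0.13, 0.05]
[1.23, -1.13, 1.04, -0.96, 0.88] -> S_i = 1.23*(-0.92)^i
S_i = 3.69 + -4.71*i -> [3.69, -1.02, -5.73, -10.44, -15.15]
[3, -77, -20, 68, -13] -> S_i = Random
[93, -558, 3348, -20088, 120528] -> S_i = 93*-6^i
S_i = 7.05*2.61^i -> [7.05, 18.4, 48.03, 125.35, 327.15]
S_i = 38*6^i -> [38, 228, 1368, 8208, 49248]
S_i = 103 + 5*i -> [103, 108, 113, 118, 123]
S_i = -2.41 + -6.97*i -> [-2.41, -9.38, -16.35, -23.32, -30.29]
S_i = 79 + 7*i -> [79, 86, 93, 100, 107]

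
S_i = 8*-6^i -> [8, -48, 288, -1728, 10368]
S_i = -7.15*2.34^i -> [-7.15, -16.73, -39.15, -91.61, -214.37]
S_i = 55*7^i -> [55, 385, 2695, 18865, 132055]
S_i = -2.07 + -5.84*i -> [-2.07, -7.91, -13.75, -19.59, -25.43]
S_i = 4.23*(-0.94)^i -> [4.23, -3.98, 3.74, -3.51, 3.3]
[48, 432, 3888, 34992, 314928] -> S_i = 48*9^i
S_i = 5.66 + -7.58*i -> [5.66, -1.92, -9.5, -17.08, -24.66]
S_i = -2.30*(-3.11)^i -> [-2.3, 7.15, -22.25, 69.18, -215.16]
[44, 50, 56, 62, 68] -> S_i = 44 + 6*i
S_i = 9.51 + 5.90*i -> [9.51, 15.41, 21.31, 27.21, 33.11]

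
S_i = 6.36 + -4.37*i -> [6.36, 1.99, -2.38, -6.75, -11.12]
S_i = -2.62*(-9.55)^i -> [-2.62, 25.02, -238.95, 2281.98, -21792.89]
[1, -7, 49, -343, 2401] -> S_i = 1*-7^i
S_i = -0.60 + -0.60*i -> [-0.6, -1.2, -1.8, -2.4, -3.0]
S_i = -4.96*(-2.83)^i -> [-4.96, 14.04, -39.72, 112.42, -318.15]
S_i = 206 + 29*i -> [206, 235, 264, 293, 322]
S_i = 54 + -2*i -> [54, 52, 50, 48, 46]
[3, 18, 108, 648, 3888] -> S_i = 3*6^i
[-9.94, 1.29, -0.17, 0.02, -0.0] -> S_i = -9.94*(-0.13)^i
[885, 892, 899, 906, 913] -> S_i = 885 + 7*i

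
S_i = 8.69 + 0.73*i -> [8.69, 9.42, 10.15, 10.88, 11.61]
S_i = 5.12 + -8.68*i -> [5.12, -3.56, -12.24, -20.92, -29.6]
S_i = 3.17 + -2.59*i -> [3.17, 0.58, -2.01, -4.6, -7.19]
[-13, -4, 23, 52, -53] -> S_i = Random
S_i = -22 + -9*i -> [-22, -31, -40, -49, -58]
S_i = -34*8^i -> [-34, -272, -2176, -17408, -139264]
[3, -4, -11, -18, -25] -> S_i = 3 + -7*i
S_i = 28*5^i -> [28, 140, 700, 3500, 17500]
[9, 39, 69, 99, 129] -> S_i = 9 + 30*i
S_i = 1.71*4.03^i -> [1.71, 6.89, 27.77, 111.92, 451.04]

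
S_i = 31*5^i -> [31, 155, 775, 3875, 19375]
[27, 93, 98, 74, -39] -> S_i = Random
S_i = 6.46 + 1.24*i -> [6.46, 7.7, 8.94, 10.18, 11.42]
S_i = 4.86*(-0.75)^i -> [4.86, -3.65, 2.73, -2.05, 1.54]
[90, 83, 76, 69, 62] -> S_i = 90 + -7*i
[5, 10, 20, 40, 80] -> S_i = 5*2^i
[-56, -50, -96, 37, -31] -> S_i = Random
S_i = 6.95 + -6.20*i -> [6.95, 0.75, -5.45, -11.65, -17.85]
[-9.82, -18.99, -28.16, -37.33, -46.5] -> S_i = -9.82 + -9.17*i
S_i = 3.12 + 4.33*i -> [3.12, 7.45, 11.78, 16.11, 20.44]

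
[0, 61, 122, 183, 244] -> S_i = 0 + 61*i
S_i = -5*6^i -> [-5, -30, -180, -1080, -6480]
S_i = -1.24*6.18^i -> [-1.24, -7.66, -47.36, -292.68, -1808.74]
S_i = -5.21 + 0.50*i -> [-5.21, -4.71, -4.21, -3.71, -3.21]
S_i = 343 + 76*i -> [343, 419, 495, 571, 647]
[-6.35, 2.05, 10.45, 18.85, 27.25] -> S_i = -6.35 + 8.40*i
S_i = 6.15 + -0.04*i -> [6.15, 6.11, 6.07, 6.03, 5.99]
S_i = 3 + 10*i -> [3, 13, 23, 33, 43]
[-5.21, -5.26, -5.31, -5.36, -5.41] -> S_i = -5.21 + -0.05*i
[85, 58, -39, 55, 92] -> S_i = Random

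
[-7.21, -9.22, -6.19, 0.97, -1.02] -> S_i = Random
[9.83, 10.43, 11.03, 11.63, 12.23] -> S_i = 9.83 + 0.60*i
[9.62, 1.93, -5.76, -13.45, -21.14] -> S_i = 9.62 + -7.69*i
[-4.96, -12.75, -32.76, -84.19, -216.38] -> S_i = -4.96*2.57^i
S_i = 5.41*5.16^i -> [5.41, 27.92, 144.04, 743.27, 3835.27]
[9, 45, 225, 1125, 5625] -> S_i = 9*5^i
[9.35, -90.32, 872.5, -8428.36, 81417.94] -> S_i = 9.35*(-9.66)^i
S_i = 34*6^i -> [34, 204, 1224, 7344, 44064]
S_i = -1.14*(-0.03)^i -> [-1.14, 0.03, -0.0, 0.0, -0.0]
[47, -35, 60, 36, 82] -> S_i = Random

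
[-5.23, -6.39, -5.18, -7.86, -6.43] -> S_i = Random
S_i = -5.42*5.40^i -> [-5.42, -29.27, -158.05, -853.45, -4608.66]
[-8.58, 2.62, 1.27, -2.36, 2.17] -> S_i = Random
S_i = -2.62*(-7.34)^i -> [-2.62, 19.23, -141.15, 1036.07, -7604.76]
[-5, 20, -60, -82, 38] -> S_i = Random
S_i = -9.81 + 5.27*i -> [-9.81, -4.54, 0.73, 6.0, 11.27]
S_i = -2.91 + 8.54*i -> [-2.91, 5.63, 14.17, 22.71, 31.25]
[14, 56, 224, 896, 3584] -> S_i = 14*4^i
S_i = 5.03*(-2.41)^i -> [5.03, -12.12, 29.21, -70.41, 169.68]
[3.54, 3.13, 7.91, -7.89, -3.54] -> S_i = Random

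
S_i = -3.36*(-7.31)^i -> [-3.36, 24.56, -179.55, 1312.48, -9594.2]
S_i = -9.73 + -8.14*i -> [-9.73, -17.87, -26.01, -34.15, -42.29]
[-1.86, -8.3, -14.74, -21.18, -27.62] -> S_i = -1.86 + -6.44*i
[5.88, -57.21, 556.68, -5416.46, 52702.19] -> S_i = 5.88*(-9.73)^i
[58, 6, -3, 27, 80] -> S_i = Random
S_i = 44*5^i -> [44, 220, 1100, 5500, 27500]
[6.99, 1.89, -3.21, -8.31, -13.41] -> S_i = 6.99 + -5.10*i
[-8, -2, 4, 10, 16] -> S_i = -8 + 6*i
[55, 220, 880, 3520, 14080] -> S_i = 55*4^i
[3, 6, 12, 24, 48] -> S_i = 3*2^i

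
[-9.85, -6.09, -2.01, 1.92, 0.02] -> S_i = Random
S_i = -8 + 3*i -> [-8, -5, -2, 1, 4]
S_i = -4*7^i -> [-4, -28, -196, -1372, -9604]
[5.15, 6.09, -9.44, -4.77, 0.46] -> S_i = Random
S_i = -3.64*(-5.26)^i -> [-3.64, 19.15, -100.71, 529.73, -2786.41]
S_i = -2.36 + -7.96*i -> [-2.36, -10.32, -18.28, -26.24, -34.2]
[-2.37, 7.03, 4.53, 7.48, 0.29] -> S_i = Random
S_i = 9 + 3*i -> [9, 12, 15, 18, 21]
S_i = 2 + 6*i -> [2, 8, 14, 20, 26]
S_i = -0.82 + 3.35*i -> [-0.82, 2.53, 5.88, 9.23, 12.58]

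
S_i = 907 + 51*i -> [907, 958, 1009, 1060, 1111]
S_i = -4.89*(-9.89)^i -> [-4.89, 48.36, -478.3, 4730.4, -46783.64]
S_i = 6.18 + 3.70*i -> [6.18, 9.88, 13.58, 17.28, 20.98]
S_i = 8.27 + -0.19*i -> [8.27, 8.08, 7.89, 7.7, 7.51]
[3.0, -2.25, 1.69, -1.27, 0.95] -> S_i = 3.00*(-0.75)^i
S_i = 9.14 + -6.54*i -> [9.14, 2.6, -3.94, -10.48, -17.02]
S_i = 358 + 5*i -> [358, 363, 368, 373, 378]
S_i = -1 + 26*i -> [-1, 25, 51, 77, 103]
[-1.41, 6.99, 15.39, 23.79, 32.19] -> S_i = -1.41 + 8.40*i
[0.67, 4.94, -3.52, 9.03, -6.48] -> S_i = Random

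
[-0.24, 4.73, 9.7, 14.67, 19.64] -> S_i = -0.24 + 4.97*i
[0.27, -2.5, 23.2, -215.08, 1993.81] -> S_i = 0.27*(-9.27)^i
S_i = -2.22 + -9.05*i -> [-2.22, -11.27, -20.32, -29.37, -38.42]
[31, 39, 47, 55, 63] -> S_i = 31 + 8*i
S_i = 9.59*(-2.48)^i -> [9.59, -23.78, 58.98, -146.28, 362.76]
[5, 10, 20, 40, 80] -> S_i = 5*2^i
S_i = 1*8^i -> [1, 8, 64, 512, 4096]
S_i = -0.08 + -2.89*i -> [-0.08, -2.97, -5.86, -8.75, -11.64]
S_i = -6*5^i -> [-6, -30, -150, -750, -3750]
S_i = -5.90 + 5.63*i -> [-5.9, -0.27, 5.36, 10.99, 16.62]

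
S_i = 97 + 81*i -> [97, 178, 259, 340, 421]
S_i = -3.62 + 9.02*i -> [-3.62, 5.4, 14.42, 23.44, 32.46]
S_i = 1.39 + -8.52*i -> [1.39, -7.13, -15.65, -24.17, -32.69]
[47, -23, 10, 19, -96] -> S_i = Random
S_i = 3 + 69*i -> [3, 72, 141, 210, 279]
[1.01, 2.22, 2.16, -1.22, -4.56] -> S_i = Random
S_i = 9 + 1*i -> [9, 10, 11, 12, 13]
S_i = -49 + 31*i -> [-49, -18, 13, 44, 75]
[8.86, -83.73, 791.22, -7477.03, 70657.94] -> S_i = 8.86*(-9.45)^i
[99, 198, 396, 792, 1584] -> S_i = 99*2^i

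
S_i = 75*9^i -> [75, 675, 6075, 54675, 492075]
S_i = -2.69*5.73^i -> [-2.69, -15.41, -88.32, -506.08, -2899.82]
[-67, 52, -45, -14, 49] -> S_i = Random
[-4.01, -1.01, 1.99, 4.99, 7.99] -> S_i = -4.01 + 3.00*i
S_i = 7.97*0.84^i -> [7.97, 6.69, 5.62, 4.72, 3.97]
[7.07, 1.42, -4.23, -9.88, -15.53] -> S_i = 7.07 + -5.65*i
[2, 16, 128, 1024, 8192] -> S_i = 2*8^i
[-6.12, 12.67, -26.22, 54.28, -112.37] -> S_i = -6.12*(-2.07)^i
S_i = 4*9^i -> [4, 36, 324, 2916, 26244]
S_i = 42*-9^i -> [42, -378, 3402, -30618, 275562]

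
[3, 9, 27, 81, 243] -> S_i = 3*3^i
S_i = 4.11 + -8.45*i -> [4.11, -4.34, -12.79, -21.24, -29.69]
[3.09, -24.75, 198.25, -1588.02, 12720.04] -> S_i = 3.09*(-8.01)^i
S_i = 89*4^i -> [89, 356, 1424, 5696, 22784]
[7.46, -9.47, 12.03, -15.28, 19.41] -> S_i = 7.46*(-1.27)^i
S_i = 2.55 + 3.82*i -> [2.55, 6.37, 10.19, 14.01, 17.83]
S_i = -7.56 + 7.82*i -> [-7.56, 0.26, 8.08, 15.9, 23.72]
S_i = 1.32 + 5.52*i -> [1.32, 6.84, 12.36, 17.88, 23.4]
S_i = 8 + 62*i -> [8, 70, 132, 194, 256]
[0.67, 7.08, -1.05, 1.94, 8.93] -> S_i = Random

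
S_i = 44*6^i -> [44, 264, 1584, 9504, 57024]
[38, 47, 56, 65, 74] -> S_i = 38 + 9*i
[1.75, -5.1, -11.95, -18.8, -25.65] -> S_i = 1.75 + -6.85*i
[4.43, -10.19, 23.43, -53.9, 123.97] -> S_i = 4.43*(-2.30)^i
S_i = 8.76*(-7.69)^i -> [8.76, -67.36, 518.03, -3983.67, 30634.41]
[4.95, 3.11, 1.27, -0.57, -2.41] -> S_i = 4.95 + -1.84*i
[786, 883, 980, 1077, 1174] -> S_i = 786 + 97*i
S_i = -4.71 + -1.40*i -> [-4.71, -6.11, -7.51, -8.91, -10.31]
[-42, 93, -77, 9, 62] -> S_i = Random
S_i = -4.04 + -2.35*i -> [-4.04, -6.39, -8.74, -11.09, -13.44]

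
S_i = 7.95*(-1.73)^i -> [7.95, -13.75, 23.79, -41.16, 71.21]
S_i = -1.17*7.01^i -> [-1.17, -8.2, -57.49, -403.03, -2825.26]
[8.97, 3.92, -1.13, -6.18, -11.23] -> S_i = 8.97 + -5.05*i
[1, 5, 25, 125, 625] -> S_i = 1*5^i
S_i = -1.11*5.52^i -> [-1.11, -6.13, -33.82, -186.7, -1030.57]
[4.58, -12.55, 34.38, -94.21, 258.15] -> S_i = 4.58*(-2.74)^i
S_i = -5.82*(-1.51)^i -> [-5.82, 8.79, -13.27, 20.04, -30.26]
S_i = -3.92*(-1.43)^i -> [-3.92, 5.61, -8.02, 11.46, -16.39]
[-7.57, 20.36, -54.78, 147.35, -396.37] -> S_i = -7.57*(-2.69)^i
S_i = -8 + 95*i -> [-8, 87, 182, 277, 372]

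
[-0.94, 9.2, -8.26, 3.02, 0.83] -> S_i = Random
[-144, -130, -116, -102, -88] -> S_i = -144 + 14*i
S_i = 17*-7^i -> [17, -119, 833, -5831, 40817]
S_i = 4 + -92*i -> [4, -88, -180, -272, -364]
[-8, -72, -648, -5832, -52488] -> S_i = -8*9^i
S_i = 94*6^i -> [94, 564, 3384, 20304, 121824]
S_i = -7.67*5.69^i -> [-7.67, -43.64, -248.32, -1412.97, -8039.78]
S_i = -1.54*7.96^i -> [-1.54, -12.26, -97.58, -776.71, -6182.63]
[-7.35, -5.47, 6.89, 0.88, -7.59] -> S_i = Random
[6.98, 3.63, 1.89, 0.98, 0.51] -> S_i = 6.98*0.52^i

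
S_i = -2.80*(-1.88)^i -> [-2.8, 5.26, -9.9, 18.61, -34.98]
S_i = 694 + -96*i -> [694, 598, 502, 406, 310]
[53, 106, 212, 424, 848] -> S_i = 53*2^i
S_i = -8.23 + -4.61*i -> [-8.23, -12.84, -17.45, -22.06, -26.67]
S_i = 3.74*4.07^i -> [3.74, 15.22, 61.95, 252.15, 1026.24]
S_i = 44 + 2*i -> [44, 46, 48, 50, 52]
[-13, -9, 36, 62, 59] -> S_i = Random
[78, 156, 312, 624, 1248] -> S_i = 78*2^i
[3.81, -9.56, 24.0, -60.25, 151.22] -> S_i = 3.81*(-2.51)^i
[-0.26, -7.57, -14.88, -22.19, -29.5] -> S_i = -0.26 + -7.31*i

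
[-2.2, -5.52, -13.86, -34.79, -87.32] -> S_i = -2.20*2.51^i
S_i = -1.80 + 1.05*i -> [-1.8, -0.75, 0.3, 1.35, 2.4]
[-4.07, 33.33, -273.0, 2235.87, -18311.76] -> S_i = -4.07*(-8.19)^i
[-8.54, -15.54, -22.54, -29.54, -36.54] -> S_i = -8.54 + -7.00*i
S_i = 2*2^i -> [2, 4, 8, 16, 32]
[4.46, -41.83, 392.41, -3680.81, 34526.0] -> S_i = 4.46*(-9.38)^i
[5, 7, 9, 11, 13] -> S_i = 5 + 2*i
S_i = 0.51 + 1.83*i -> [0.51, 2.34, 4.17, 6.0, 7.83]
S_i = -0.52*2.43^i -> [-0.52, -1.26, -3.07, -7.46, -18.13]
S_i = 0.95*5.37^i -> [0.95, 5.1, 27.4, 147.11, 789.99]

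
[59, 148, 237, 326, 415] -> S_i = 59 + 89*i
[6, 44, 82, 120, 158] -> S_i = 6 + 38*i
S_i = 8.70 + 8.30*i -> [8.7, 17.0, 25.3, 33.6, 41.9]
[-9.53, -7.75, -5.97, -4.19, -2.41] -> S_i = -9.53 + 1.78*i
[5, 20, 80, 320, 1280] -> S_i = 5*4^i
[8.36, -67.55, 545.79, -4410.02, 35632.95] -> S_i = 8.36*(-8.08)^i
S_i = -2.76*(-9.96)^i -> [-2.76, 27.49, -273.8, 2727.01, -27161.04]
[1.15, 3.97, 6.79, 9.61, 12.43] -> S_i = 1.15 + 2.82*i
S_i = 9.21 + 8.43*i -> [9.21, 17.64, 26.07, 34.5, 42.93]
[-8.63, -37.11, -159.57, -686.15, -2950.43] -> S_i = -8.63*4.30^i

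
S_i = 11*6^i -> [11, 66, 396, 2376, 14256]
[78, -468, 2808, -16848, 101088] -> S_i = 78*-6^i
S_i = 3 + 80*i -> [3, 83, 163, 243, 323]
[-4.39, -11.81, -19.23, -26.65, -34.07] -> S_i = -4.39 + -7.42*i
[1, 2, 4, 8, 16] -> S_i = 1*2^i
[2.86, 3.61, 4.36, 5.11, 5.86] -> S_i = 2.86 + 0.75*i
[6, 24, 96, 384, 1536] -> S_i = 6*4^i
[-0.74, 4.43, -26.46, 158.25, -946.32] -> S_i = -0.74*(-5.98)^i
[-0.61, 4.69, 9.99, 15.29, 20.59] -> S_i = -0.61 + 5.30*i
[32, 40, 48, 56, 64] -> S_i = 32 + 8*i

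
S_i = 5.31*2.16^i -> [5.31, 11.47, 24.77, 53.51, 115.59]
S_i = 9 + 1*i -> [9, 10, 11, 12, 13]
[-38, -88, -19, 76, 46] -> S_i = Random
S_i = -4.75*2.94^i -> [-4.75, -13.96, -41.06, -120.71, -354.88]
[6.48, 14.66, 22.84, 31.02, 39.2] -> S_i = 6.48 + 8.18*i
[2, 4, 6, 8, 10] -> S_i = 2 + 2*i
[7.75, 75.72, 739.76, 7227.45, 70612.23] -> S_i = 7.75*9.77^i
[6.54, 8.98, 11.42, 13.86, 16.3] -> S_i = 6.54 + 2.44*i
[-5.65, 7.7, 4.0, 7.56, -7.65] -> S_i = Random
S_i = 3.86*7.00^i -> [3.86, 27.02, 189.14, 1323.98, 9267.86]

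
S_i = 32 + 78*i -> [32, 110, 188, 266, 344]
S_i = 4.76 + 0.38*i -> [4.76, 5.14, 5.52, 5.9, 6.28]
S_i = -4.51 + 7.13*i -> [-4.51, 2.62, 9.75, 16.88, 24.01]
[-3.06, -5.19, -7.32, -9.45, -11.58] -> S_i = -3.06 + -2.13*i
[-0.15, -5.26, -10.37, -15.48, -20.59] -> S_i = -0.15 + -5.11*i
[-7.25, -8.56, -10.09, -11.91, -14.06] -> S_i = -7.25*1.18^i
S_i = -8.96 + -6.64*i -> [-8.96, -15.6, -22.24, -28.88, -35.52]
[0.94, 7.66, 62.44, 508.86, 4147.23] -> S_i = 0.94*8.15^i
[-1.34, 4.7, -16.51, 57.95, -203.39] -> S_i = -1.34*(-3.51)^i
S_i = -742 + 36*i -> [-742, -706, -670, -634, -598]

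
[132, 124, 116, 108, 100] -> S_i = 132 + -8*i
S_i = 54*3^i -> [54, 162, 486, 1458, 4374]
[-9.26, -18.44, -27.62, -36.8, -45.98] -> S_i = -9.26 + -9.18*i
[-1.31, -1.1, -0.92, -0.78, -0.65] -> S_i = -1.31*0.84^i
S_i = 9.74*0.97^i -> [9.74, 9.45, 9.16, 8.89, 8.62]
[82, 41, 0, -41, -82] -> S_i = 82 + -41*i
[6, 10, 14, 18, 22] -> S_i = 6 + 4*i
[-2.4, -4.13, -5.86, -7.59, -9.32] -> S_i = -2.40 + -1.73*i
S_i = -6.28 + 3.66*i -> [-6.28, -2.62, 1.04, 4.7, 8.36]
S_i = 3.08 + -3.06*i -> [3.08, 0.02, -3.04, -6.1, -9.16]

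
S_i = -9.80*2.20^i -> [-9.8, -21.56, -47.43, -104.35, -229.57]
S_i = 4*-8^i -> [4, -32, 256, -2048, 16384]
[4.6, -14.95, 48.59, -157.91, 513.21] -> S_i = 4.60*(-3.25)^i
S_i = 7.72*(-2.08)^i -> [7.72, -16.06, 33.4, -69.47, 144.5]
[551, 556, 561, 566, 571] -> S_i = 551 + 5*i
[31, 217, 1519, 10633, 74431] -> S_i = 31*7^i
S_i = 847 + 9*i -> [847, 856, 865, 874, 883]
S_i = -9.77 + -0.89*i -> [-9.77, -10.66, -11.55, -12.44, -13.33]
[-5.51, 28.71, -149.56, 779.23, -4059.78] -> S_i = -5.51*(-5.21)^i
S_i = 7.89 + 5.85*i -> [7.89, 13.74, 19.59, 25.44, 31.29]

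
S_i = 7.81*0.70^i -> [7.81, 5.47, 3.83, 2.68, 1.88]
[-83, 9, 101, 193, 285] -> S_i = -83 + 92*i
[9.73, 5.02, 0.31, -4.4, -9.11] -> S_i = 9.73 + -4.71*i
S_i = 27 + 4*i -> [27, 31, 35, 39, 43]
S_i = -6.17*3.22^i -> [-6.17, -19.87, -63.97, -205.99, -663.3]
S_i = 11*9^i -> [11, 99, 891, 8019, 72171]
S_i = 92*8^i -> [92, 736, 5888, 47104, 376832]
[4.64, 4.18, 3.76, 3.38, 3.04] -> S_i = 4.64*0.90^i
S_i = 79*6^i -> [79, 474, 2844, 17064, 102384]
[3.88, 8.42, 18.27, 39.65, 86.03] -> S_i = 3.88*2.17^i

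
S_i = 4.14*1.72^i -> [4.14, 7.12, 12.25, 21.07, 36.23]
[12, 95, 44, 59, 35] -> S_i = Random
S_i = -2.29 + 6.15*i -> [-2.29, 3.86, 10.01, 16.16, 22.31]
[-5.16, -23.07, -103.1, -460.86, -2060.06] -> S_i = -5.16*4.47^i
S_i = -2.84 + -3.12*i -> [-2.84, -5.96, -9.08, -12.2, -15.32]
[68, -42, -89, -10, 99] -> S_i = Random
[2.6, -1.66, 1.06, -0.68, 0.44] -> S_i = 2.60*(-0.64)^i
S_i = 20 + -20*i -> [20, 0, -20, -40, -60]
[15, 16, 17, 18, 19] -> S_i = 15 + 1*i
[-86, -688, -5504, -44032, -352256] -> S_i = -86*8^i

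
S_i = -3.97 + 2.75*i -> [-3.97, -1.22, 1.53, 4.28, 7.03]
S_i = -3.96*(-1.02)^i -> [-3.96, 4.04, -4.12, 4.2, -4.29]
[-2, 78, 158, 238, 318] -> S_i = -2 + 80*i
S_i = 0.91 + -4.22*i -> [0.91, -3.31, -7.53, -11.75, -15.97]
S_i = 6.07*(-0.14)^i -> [6.07, -0.85, 0.12, -0.02, 0.0]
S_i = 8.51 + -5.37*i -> [8.51, 3.14, -2.23, -7.6, -12.97]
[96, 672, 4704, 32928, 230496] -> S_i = 96*7^i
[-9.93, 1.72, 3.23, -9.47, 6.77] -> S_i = Random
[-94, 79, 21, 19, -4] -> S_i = Random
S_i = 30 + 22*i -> [30, 52, 74, 96, 118]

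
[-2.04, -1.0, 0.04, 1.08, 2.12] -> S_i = -2.04 + 1.04*i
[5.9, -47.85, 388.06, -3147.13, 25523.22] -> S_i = 5.90*(-8.11)^i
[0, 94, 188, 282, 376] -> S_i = 0 + 94*i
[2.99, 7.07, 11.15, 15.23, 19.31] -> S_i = 2.99 + 4.08*i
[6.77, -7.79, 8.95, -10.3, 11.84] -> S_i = 6.77*(-1.15)^i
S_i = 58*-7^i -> [58, -406, 2842, -19894, 139258]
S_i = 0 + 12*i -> [0, 12, 24, 36, 48]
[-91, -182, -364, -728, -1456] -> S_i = -91*2^i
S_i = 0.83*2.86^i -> [0.83, 2.37, 6.79, 19.42, 55.53]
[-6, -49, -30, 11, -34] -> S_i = Random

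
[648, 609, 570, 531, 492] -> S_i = 648 + -39*i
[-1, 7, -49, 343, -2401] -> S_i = -1*-7^i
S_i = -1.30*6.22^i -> [-1.3, -8.09, -50.29, -312.83, -1945.83]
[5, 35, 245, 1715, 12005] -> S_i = 5*7^i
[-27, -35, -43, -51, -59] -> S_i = -27 + -8*i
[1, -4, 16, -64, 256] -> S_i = 1*-4^i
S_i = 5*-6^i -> [5, -30, 180, -1080, 6480]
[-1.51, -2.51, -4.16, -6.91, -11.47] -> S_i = -1.51*1.66^i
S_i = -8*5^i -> [-8, -40, -200, -1000, -5000]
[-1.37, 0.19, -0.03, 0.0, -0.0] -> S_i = -1.37*(-0.14)^i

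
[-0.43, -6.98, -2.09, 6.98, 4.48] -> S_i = Random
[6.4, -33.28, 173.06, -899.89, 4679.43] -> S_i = 6.40*(-5.20)^i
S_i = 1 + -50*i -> [1, -49, -99, -149, -199]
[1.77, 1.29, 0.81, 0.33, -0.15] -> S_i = 1.77 + -0.48*i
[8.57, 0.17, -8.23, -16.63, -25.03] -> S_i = 8.57 + -8.40*i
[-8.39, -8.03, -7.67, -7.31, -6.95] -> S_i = -8.39 + 0.36*i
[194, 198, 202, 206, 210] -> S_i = 194 + 4*i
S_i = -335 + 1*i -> [-335, -334, -333, -332, -331]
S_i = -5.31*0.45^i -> [-5.31, -2.39, -1.08, -0.48, -0.22]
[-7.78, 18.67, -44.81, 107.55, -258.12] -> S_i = -7.78*(-2.40)^i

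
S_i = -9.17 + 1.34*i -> [-9.17, -7.83, -6.49, -5.15, -3.81]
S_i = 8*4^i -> [8, 32, 128, 512, 2048]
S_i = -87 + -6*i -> [-87, -93, -99, -105, -111]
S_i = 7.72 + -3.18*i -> [7.72, 4.54, 1.36, -1.82, -5.0]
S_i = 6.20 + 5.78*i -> [6.2, 11.98, 17.76, 23.54, 29.32]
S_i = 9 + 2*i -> [9, 11, 13, 15, 17]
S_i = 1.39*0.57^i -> [1.39, 0.79, 0.45, 0.26, 0.15]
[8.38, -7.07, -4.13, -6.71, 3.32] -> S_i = Random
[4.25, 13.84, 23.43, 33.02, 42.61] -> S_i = 4.25 + 9.59*i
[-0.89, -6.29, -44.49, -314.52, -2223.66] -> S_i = -0.89*7.07^i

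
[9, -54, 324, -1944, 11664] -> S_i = 9*-6^i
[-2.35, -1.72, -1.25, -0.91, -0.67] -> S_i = -2.35*0.73^i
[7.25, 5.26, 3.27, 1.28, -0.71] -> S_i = 7.25 + -1.99*i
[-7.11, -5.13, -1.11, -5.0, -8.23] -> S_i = Random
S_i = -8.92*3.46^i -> [-8.92, -30.86, -106.79, -369.48, -1278.41]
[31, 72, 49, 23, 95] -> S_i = Random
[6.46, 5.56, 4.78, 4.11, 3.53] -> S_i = 6.46*0.86^i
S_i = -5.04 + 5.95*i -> [-5.04, 0.91, 6.86, 12.81, 18.76]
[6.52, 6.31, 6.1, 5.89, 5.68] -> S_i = 6.52 + -0.21*i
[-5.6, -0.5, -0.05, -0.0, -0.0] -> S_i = -5.60*0.09^i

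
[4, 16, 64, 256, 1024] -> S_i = 4*4^i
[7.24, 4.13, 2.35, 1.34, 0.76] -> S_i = 7.24*0.57^i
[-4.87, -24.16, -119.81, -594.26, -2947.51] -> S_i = -4.87*4.96^i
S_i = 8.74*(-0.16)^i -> [8.74, -1.4, 0.22, -0.04, 0.01]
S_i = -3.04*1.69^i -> [-3.04, -5.14, -8.68, -14.67, -24.8]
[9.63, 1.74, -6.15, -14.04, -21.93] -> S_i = 9.63 + -7.89*i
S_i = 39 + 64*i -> [39, 103, 167, 231, 295]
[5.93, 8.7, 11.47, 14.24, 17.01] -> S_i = 5.93 + 2.77*i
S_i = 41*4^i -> [41, 164, 656, 2624, 10496]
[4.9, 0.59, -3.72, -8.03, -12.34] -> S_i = 4.90 + -4.31*i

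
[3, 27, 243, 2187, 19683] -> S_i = 3*9^i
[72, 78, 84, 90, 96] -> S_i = 72 + 6*i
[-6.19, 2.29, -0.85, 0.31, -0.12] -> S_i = -6.19*(-0.37)^i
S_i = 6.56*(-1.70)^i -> [6.56, -11.15, 18.96, -32.23, 54.79]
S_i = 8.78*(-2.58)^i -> [8.78, -22.65, 58.44, -150.78, 389.02]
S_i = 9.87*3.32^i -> [9.87, 32.77, 108.79, 361.19, 1199.14]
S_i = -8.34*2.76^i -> [-8.34, -23.02, -63.53, -175.34, -483.95]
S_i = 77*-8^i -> [77, -616, 4928, -39424, 315392]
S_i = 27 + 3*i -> [27, 30, 33, 36, 39]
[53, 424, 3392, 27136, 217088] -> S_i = 53*8^i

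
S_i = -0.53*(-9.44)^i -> [-0.53, 5.0, -47.23, 445.85, -4208.85]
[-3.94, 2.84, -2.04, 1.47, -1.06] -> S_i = -3.94*(-0.72)^i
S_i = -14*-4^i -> [-14, 56, -224, 896, -3584]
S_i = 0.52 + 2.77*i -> [0.52, 3.29, 6.06, 8.83, 11.6]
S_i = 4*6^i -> [4, 24, 144, 864, 5184]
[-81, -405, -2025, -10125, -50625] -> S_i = -81*5^i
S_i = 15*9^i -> [15, 135, 1215, 10935, 98415]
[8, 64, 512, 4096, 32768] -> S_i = 8*8^i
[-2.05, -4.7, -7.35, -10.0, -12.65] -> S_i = -2.05 + -2.65*i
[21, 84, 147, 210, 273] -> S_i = 21 + 63*i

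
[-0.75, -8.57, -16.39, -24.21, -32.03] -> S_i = -0.75 + -7.82*i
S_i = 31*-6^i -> [31, -186, 1116, -6696, 40176]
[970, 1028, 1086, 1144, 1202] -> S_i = 970 + 58*i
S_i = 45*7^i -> [45, 315, 2205, 15435, 108045]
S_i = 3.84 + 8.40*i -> [3.84, 12.24, 20.64, 29.04, 37.44]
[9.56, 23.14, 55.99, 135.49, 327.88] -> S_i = 9.56*2.42^i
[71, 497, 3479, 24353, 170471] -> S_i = 71*7^i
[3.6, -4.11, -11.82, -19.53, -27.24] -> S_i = 3.60 + -7.71*i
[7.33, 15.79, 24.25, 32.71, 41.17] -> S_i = 7.33 + 8.46*i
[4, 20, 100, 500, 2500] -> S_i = 4*5^i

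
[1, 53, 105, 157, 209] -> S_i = 1 + 52*i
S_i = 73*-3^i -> [73, -219, 657, -1971, 5913]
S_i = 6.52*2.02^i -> [6.52, 13.17, 26.6, 53.74, 108.56]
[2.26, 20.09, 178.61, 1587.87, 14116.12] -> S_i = 2.26*8.89^i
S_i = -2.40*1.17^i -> [-2.4, -2.81, -3.29, -3.84, -4.5]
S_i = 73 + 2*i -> [73, 75, 77, 79, 81]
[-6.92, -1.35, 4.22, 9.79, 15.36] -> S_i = -6.92 + 5.57*i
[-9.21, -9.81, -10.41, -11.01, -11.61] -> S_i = -9.21 + -0.60*i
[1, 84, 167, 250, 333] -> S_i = 1 + 83*i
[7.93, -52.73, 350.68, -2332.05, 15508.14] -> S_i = 7.93*(-6.65)^i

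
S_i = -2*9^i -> [-2, -18, -162, -1458, -13122]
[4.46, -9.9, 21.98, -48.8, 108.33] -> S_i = 4.46*(-2.22)^i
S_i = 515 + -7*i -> [515, 508, 501, 494, 487]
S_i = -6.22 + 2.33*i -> [-6.22, -3.89, -1.56, 0.77, 3.1]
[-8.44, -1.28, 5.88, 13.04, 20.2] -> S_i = -8.44 + 7.16*i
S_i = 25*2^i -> [25, 50, 100, 200, 400]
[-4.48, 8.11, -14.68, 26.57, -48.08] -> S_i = -4.48*(-1.81)^i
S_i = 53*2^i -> [53, 106, 212, 424, 848]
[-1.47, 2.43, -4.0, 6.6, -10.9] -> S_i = -1.47*(-1.65)^i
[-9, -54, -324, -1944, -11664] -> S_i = -9*6^i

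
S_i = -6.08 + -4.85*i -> [-6.08, -10.93, -15.78, -20.63, -25.48]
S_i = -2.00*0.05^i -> [-2.0, -0.1, -0.01, -0.0, -0.0]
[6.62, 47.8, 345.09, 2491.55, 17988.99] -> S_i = 6.62*7.22^i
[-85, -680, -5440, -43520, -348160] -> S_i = -85*8^i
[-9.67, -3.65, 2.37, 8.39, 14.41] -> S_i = -9.67 + 6.02*i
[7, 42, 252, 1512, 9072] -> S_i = 7*6^i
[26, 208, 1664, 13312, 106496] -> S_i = 26*8^i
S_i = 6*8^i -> [6, 48, 384, 3072, 24576]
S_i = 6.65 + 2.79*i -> [6.65, 9.44, 12.23, 15.02, 17.81]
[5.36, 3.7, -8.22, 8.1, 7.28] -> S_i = Random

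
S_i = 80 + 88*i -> [80, 168, 256, 344, 432]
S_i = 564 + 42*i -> [564, 606, 648, 690, 732]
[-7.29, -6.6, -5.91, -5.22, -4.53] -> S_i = -7.29 + 0.69*i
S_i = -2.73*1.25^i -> [-2.73, -3.41, -4.27, -5.33, -6.67]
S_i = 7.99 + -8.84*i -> [7.99, -0.85, -9.69, -18.53, -27.37]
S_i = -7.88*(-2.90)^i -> [-7.88, 22.85, -66.27, 192.19, -557.34]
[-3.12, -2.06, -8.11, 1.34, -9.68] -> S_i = Random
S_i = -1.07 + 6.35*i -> [-1.07, 5.28, 11.63, 17.98, 24.33]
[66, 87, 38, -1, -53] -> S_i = Random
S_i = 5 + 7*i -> [5, 12, 19, 26, 33]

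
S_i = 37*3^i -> [37, 111, 333, 999, 2997]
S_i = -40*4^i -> [-40, -160, -640, -2560, -10240]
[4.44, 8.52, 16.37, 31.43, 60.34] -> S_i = 4.44*1.92^i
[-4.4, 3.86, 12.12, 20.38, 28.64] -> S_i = -4.40 + 8.26*i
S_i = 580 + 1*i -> [580, 581, 582, 583, 584]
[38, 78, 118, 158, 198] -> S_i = 38 + 40*i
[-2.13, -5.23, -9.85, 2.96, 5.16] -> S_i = Random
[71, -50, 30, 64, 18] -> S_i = Random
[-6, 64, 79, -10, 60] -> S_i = Random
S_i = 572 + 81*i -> [572, 653, 734, 815, 896]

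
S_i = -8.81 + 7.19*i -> [-8.81, -1.62, 5.57, 12.76, 19.95]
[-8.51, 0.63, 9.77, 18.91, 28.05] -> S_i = -8.51 + 9.14*i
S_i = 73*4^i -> [73, 292, 1168, 4672, 18688]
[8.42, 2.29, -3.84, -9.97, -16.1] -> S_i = 8.42 + -6.13*i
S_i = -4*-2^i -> [-4, 8, -16, 32, -64]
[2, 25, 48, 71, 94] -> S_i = 2 + 23*i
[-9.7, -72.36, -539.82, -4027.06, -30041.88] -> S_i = -9.70*7.46^i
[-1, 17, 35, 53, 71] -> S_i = -1 + 18*i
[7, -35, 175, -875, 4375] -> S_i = 7*-5^i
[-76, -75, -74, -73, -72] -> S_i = -76 + 1*i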